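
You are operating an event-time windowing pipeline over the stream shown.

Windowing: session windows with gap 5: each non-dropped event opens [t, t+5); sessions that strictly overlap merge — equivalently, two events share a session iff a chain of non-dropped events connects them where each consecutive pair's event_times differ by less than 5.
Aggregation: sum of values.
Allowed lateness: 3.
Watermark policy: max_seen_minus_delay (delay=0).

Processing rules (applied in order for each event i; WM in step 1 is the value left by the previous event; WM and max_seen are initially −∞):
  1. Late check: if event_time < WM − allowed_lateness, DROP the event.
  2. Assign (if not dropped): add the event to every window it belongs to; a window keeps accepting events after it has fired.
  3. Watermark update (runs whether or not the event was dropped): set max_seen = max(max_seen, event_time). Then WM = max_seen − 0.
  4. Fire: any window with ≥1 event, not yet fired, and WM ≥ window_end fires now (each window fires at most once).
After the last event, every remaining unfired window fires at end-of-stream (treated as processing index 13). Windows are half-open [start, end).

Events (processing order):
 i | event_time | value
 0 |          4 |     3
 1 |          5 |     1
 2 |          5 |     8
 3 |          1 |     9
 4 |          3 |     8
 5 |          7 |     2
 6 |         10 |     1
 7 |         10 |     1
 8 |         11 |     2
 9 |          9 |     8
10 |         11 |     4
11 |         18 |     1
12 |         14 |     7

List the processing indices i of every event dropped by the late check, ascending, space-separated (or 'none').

3 12

i=0 t=4 v=3: → [4,9); WM=4
i=1 t=5 v=1: → [4,10); WM=5
i=2 t=5 v=8: → [4,10); WM=5
i=3 t=1 v=9: DROP (t<5-3); WM=5
i=4 t=3 v=8: → [3,10); WM=5
i=5 t=7 v=2: → [3,12); WM=7
i=6 t=10 v=1: → [3,15); WM=10
i=7 t=10 v=1: → [3,15); WM=10
i=8 t=11 v=2: → [3,16); WM=11
i=9 t=9 v=8: → [3,16); WM=11
i=10 t=11 v=4: → [3,16); WM=11
i=11 t=18 v=1: → [18,23); WM=18
i=12 t=14 v=7: DROP (t<18-3); WM=18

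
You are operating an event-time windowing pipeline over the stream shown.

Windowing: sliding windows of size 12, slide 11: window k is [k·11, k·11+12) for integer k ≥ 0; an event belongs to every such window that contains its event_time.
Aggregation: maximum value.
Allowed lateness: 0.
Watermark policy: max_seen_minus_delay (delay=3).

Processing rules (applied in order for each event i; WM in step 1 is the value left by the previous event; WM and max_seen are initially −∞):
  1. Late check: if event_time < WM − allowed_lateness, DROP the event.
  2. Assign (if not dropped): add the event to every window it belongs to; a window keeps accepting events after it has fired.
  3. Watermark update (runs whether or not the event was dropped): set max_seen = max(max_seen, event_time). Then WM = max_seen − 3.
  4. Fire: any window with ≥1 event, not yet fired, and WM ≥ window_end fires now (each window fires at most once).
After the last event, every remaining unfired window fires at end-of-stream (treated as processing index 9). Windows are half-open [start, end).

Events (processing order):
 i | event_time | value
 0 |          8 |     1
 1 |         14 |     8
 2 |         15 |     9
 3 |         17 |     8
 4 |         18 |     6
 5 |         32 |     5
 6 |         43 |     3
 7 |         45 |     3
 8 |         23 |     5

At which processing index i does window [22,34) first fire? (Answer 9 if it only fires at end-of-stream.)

6

i=0 t=8 v=1: → [0,12); WM=5
i=1 t=14 v=8: → [11,23); WM=11
i=2 t=15 v=9: → [11,23); WM=12; [0,12) fires=1
i=3 t=17 v=8: → [11,23); WM=14
i=4 t=18 v=6: → [11,23); WM=15
i=5 t=32 v=5: → [22,34); WM=29; [11,23) fires=9
i=6 t=43 v=3: → [33,45); WM=40; [22,34) fires=5
i=7 t=45 v=3: → [44,56); WM=42
i=8 t=23 v=5: DROP (t<42-0); WM=42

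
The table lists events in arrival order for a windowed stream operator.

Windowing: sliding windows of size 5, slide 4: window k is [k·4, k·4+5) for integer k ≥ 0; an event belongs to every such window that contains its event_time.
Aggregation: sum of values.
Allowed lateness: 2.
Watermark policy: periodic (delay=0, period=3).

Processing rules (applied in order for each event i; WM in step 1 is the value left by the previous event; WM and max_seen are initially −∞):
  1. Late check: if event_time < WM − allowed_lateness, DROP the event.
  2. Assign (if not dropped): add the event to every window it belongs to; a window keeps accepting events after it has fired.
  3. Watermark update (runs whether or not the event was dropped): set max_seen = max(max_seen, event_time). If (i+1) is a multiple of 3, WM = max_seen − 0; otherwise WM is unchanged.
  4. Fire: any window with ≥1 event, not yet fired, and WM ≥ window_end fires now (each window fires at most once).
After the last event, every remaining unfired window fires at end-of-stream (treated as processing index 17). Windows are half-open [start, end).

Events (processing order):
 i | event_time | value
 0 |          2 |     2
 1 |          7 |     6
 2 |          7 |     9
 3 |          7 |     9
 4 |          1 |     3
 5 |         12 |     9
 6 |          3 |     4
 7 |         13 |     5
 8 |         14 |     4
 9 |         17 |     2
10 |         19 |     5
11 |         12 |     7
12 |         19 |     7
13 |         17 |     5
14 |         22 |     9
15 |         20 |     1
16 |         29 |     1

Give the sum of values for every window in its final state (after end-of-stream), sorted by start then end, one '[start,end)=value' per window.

i=0 t=2 v=2: → [0,5); WM=−∞
i=1 t=7 v=6: → [4,9); WM=−∞
i=2 t=7 v=9: → [4,9); WM=7; [0,5) fires=2
i=3 t=7 v=9: → [4,9); WM=7
i=4 t=1 v=3: DROP (t<7-2); WM=7
i=5 t=12 v=9: → [12,17),[8,13); WM=12; [4,9) fires=24
i=6 t=3 v=4: DROP (t<12-2); WM=12
i=7 t=13 v=5: → [12,17); WM=12
i=8 t=14 v=4: → [12,17); WM=14; [8,13) fires=9
i=9 t=17 v=2: → [16,21); WM=14
i=10 t=19 v=5: → [16,21); WM=14
i=11 t=12 v=7: → [12,17),[8,13); WM=19; [12,17) fires=25
i=12 t=19 v=7: → [16,21); WM=19
i=13 t=17 v=5: → [16,21); WM=19
i=14 t=22 v=9: → [20,25); WM=22; [16,21) fires=19
i=15 t=20 v=1: → [20,25),[16,21); WM=22
i=16 t=29 v=1: → [28,33); WM=22

[0,5)=2 [4,9)=24 [8,13)=16 [12,17)=25 [16,21)=20 [20,25)=10 [28,33)=1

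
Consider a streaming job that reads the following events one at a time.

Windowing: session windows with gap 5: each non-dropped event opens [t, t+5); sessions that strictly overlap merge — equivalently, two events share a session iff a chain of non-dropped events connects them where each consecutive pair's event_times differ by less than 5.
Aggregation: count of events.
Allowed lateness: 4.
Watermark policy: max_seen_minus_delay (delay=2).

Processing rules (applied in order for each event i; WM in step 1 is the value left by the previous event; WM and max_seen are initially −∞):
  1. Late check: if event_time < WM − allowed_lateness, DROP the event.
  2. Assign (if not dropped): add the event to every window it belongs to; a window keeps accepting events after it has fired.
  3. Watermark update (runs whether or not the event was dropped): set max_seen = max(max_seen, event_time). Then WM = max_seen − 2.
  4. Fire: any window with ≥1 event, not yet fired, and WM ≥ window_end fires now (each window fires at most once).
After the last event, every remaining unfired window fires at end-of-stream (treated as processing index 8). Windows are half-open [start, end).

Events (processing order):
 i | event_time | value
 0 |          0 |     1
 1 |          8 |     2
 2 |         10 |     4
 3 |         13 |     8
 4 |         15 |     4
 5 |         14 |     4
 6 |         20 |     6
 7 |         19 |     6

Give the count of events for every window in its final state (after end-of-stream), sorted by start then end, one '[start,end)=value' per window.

i=0 t=0 v=1: → [0,5); WM=-2
i=1 t=8 v=2: → [8,13); WM=6
i=2 t=10 v=4: → [8,15); WM=8
i=3 t=13 v=8: → [8,18); WM=11
i=4 t=15 v=4: → [8,20); WM=13
i=5 t=14 v=4: → [8,20); WM=13
i=6 t=20 v=6: → [20,25); WM=18
i=7 t=19 v=6: → [8,25); WM=18

[0,5)=1 [8,25)=7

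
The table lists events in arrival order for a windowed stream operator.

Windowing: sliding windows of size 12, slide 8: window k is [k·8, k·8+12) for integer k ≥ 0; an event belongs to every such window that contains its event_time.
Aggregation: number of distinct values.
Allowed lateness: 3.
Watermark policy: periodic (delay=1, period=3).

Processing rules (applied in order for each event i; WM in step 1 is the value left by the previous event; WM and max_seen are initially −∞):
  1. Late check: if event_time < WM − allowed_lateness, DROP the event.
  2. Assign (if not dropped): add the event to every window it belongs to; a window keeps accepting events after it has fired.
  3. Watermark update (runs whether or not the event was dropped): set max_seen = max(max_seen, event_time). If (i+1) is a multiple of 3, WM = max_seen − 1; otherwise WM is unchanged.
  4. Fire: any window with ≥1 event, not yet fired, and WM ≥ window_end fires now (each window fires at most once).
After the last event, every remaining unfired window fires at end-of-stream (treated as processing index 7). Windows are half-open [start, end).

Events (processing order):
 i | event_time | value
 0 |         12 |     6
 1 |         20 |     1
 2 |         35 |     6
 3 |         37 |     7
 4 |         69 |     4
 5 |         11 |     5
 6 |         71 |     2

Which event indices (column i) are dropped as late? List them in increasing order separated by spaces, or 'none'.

5

i=0 t=12 v=6: → [8,20); WM=−∞
i=1 t=20 v=1: → [16,28); WM=−∞
i=2 t=35 v=6: → [32,44),[24,36); WM=34; [8,20) fires=1 [16,28) fires=1
i=3 t=37 v=7: → [32,44); WM=34
i=4 t=69 v=4: → [64,76); WM=34
i=5 t=11 v=5: DROP (t<34-3); WM=68; [24,36) fires=1 [32,44) fires=2
i=6 t=71 v=2: → [64,76); WM=68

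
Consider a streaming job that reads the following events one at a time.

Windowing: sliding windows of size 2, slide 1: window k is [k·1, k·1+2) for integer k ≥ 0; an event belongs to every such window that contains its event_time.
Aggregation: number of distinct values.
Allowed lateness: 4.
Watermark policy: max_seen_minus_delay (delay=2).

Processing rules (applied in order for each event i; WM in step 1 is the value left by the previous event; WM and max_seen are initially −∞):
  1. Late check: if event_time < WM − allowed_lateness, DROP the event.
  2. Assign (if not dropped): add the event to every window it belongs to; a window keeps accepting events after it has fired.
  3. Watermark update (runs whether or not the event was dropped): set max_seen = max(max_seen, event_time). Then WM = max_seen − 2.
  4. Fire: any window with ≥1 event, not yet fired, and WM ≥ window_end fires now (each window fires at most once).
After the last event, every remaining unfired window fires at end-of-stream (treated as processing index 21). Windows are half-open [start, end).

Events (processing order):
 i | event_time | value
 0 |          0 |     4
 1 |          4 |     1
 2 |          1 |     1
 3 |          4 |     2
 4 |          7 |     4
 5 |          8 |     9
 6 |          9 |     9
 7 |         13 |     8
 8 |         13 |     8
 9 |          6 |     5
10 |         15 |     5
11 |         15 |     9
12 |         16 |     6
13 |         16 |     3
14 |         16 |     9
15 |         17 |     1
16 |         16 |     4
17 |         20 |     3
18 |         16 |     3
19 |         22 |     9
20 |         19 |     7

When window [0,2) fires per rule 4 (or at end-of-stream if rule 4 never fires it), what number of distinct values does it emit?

i=0 t=0 v=4: → [0,2); WM=-2
i=1 t=4 v=1: → [4,6),[3,5); WM=2; [0,2) fires=1
i=2 t=1 v=1: → [1,3),[0,2); WM=2
i=3 t=4 v=2: → [4,6),[3,5); WM=2
i=4 t=7 v=4: → [7,9),[6,8); WM=5; [1,3) fires=1 [3,5) fires=2
i=5 t=8 v=9: → [8,10),[7,9); WM=6; [4,6) fires=2
i=6 t=9 v=9: → [9,11),[8,10); WM=7
i=7 t=13 v=8: → [13,15),[12,14); WM=11; [6,8) fires=1 [7,9) fires=2 [8,10) fires=1 [9,11) fires=1
i=8 t=13 v=8: → [13,15),[12,14); WM=11
i=9 t=6 v=5: DROP (t<11-4); WM=11
i=10 t=15 v=5: → [15,17),[14,16); WM=13
i=11 t=15 v=9: → [15,17),[14,16); WM=13
i=12 t=16 v=6: → [16,18),[15,17); WM=14; [12,14) fires=1
i=13 t=16 v=3: → [16,18),[15,17); WM=14
i=14 t=16 v=9: → [16,18),[15,17); WM=14
i=15 t=17 v=1: → [17,19),[16,18); WM=15; [13,15) fires=1
i=16 t=16 v=4: → [16,18),[15,17); WM=15
i=17 t=20 v=3: → [20,22),[19,21); WM=18; [14,16) fires=2 [15,17) fires=5 [16,18) fires=5
i=18 t=16 v=3: → [16,18),[15,17); WM=18
i=19 t=22 v=9: → [22,24),[21,23); WM=20; [17,19) fires=1
i=20 t=19 v=7: → [19,21),[18,20); WM=20; [18,20) fires=1

1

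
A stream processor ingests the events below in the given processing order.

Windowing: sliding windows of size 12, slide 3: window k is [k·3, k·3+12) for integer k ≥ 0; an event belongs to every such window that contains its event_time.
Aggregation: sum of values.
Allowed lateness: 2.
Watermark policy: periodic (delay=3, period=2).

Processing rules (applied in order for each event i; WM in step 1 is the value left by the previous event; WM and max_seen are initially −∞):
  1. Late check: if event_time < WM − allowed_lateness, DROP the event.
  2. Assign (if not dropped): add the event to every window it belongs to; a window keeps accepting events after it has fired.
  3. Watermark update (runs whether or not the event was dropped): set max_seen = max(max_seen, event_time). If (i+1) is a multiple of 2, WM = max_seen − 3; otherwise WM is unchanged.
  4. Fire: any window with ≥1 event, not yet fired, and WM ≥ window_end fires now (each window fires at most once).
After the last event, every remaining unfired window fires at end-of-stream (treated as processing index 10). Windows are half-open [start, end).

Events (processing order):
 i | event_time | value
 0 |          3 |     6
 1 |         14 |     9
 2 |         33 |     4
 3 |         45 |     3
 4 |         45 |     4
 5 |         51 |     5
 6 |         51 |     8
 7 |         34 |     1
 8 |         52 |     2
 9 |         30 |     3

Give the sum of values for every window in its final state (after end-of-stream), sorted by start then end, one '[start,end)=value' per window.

i=0 t=3 v=6: → [3,15),[0,12); WM=−∞
i=1 t=14 v=9: → [12,24),[9,21),[6,18),[3,15); WM=11
i=2 t=33 v=4: → [33,45),[30,42),[27,39),[24,36); WM=11
i=3 t=45 v=3: → [45,57),[42,54),[39,51),[36,48); WM=42; [0,12) fires=6 [3,15) fires=15 [6,18) fires=9 [9,21) fires=9 [12,24) fires=9 [24,36) fires=4 [27,39) fires=4 [30,42) fires=4
i=4 t=45 v=4: → [45,57),[42,54),[39,51),[36,48); WM=42
i=5 t=51 v=5: → [51,63),[48,60),[45,57),[42,54); WM=48; [33,45) fires=4 [36,48) fires=7
i=6 t=51 v=8: → [51,63),[48,60),[45,57),[42,54); WM=48
i=7 t=34 v=1: DROP (t<48-2); WM=48
i=8 t=52 v=2: → [51,63),[48,60),[45,57),[42,54); WM=48
i=9 t=30 v=3: DROP (t<48-2); WM=49

[0,12)=6 [3,15)=15 [6,18)=9 [9,21)=9 [12,24)=9 [24,36)=4 [27,39)=4 [30,42)=4 [33,45)=4 [36,48)=7 [39,51)=7 [42,54)=22 [45,57)=22 [48,60)=15 [51,63)=15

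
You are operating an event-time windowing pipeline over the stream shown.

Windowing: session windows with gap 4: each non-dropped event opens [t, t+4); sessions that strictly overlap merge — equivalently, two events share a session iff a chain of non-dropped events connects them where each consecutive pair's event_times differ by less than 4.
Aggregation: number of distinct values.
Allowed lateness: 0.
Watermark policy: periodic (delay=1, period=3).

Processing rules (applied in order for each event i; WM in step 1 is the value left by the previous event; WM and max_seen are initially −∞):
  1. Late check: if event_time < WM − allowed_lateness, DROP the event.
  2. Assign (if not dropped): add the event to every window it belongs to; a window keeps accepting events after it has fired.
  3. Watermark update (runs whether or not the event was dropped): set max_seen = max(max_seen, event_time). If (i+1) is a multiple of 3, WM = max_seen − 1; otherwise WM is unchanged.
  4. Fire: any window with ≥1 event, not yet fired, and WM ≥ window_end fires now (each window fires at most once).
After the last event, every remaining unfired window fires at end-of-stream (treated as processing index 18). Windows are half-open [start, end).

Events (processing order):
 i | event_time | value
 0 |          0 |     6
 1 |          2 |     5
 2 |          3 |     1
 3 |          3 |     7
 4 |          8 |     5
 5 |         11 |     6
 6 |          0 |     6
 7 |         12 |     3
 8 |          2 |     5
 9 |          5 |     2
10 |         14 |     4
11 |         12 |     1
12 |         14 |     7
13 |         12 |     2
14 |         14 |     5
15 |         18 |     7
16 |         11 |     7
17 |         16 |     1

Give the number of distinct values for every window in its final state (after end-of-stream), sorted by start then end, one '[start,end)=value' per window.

[0,7)=4 [8,22)=6

i=0 t=0 v=6: → [0,4); WM=−∞
i=1 t=2 v=5: → [0,6); WM=−∞
i=2 t=3 v=1: → [0,7); WM=2
i=3 t=3 v=7: → [0,7); WM=2
i=4 t=8 v=5: → [8,12); WM=2
i=5 t=11 v=6: → [8,15); WM=10
i=6 t=0 v=6: DROP (t<10-0); WM=10
i=7 t=12 v=3: → [8,16); WM=10
i=8 t=2 v=5: DROP (t<10-0); WM=11
i=9 t=5 v=2: DROP (t<11-0); WM=11
i=10 t=14 v=4: → [8,18); WM=11
i=11 t=12 v=1: → [8,18); WM=13
i=12 t=14 v=7: → [8,18); WM=13
i=13 t=12 v=2: DROP (t<13-0); WM=13
i=14 t=14 v=5: → [8,18); WM=13
i=15 t=18 v=7: → [18,22); WM=13
i=16 t=11 v=7: DROP (t<13-0); WM=13
i=17 t=16 v=1: → [8,22); WM=17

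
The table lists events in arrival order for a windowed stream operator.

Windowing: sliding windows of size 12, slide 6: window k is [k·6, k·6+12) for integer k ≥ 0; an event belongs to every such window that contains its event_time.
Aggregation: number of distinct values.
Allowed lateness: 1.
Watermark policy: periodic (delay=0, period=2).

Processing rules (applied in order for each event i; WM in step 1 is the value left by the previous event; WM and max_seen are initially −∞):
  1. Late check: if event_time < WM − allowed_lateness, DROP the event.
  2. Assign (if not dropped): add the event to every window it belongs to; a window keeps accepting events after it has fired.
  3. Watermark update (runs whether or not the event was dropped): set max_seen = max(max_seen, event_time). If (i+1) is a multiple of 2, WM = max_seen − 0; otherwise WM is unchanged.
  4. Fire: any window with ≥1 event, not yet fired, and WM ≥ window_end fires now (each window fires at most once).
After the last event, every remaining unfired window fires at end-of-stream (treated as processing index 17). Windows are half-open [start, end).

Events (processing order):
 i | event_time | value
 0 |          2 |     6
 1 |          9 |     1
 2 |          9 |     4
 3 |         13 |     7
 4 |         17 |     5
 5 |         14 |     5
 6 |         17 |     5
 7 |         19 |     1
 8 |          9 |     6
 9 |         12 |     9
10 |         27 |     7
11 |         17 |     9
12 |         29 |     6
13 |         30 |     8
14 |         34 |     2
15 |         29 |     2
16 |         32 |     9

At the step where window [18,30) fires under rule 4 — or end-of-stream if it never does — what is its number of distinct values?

i=0 t=2 v=6: → [0,12); WM=−∞
i=1 t=9 v=1: → [6,18),[0,12); WM=9
i=2 t=9 v=4: → [6,18),[0,12); WM=9
i=3 t=13 v=7: → [12,24),[6,18); WM=13; [0,12) fires=3
i=4 t=17 v=5: → [12,24),[6,18); WM=13
i=5 t=14 v=5: → [12,24),[6,18); WM=17
i=6 t=17 v=5: → [12,24),[6,18); WM=17
i=7 t=19 v=1: → [18,30),[12,24); WM=19; [6,18) fires=4
i=8 t=9 v=6: DROP (t<19-1); WM=19
i=9 t=12 v=9: DROP (t<19-1); WM=19
i=10 t=27 v=7: → [24,36),[18,30); WM=19
i=11 t=17 v=9: DROP (t<19-1); WM=27; [12,24) fires=3
i=12 t=29 v=6: → [24,36),[18,30); WM=27
i=13 t=30 v=8: → [30,42),[24,36); WM=30; [18,30) fires=3
i=14 t=34 v=2: → [30,42),[24,36); WM=30
i=15 t=29 v=2: → [24,36),[18,30); WM=34
i=16 t=32 v=9: DROP (t<34-1); WM=34

3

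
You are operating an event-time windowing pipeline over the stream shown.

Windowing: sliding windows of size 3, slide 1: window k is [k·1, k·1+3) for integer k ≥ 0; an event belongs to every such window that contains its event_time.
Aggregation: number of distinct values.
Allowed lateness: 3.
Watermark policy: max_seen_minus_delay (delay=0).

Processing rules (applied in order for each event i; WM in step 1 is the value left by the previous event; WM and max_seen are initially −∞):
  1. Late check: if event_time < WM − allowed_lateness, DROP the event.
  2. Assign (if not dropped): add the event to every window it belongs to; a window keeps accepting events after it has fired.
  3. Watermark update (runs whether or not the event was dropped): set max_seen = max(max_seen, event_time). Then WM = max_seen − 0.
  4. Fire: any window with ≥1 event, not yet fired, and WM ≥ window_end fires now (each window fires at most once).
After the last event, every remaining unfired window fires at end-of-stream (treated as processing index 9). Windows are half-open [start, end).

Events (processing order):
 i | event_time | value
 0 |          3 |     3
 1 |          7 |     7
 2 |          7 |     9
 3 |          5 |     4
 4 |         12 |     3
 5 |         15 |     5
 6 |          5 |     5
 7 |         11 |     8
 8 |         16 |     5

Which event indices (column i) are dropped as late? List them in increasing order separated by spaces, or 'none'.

6 7

i=0 t=3 v=3: → [3,6),[2,5),[1,4); WM=3
i=1 t=7 v=7: → [7,10),[6,9),[5,8); WM=7; [1,4) fires=1 [2,5) fires=1 [3,6) fires=1
i=2 t=7 v=9: → [7,10),[6,9),[5,8); WM=7
i=3 t=5 v=4: → [5,8),[4,7),[3,6); WM=7; [4,7) fires=1
i=4 t=12 v=3: → [12,15),[11,14),[10,13); WM=12; [5,8) fires=3 [6,9) fires=2 [7,10) fires=2
i=5 t=15 v=5: → [15,18),[14,17),[13,16); WM=15; [10,13) fires=1 [11,14) fires=1 [12,15) fires=1
i=6 t=5 v=5: DROP (t<15-3); WM=15
i=7 t=11 v=8: DROP (t<15-3); WM=15
i=8 t=16 v=5: → [16,19),[15,18),[14,17); WM=16; [13,16) fires=1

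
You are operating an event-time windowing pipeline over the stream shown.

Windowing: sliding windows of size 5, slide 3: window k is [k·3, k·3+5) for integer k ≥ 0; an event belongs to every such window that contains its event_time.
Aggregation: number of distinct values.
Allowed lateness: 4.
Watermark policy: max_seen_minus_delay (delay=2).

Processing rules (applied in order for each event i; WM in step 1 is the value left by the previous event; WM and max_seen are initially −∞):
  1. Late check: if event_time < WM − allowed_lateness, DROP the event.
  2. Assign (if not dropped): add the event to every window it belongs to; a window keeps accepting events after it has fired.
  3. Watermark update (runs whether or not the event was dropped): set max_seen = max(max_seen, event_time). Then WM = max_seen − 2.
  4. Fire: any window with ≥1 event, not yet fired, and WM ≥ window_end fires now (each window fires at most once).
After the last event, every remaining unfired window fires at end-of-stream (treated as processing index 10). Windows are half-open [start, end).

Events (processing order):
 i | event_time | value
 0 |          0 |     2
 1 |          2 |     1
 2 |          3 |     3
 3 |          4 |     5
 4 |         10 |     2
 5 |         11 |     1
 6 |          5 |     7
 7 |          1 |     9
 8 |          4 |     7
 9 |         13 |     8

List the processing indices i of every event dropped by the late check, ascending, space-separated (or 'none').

i=0 t=0 v=2: → [0,5); WM=-2
i=1 t=2 v=1: → [0,5); WM=0
i=2 t=3 v=3: → [3,8),[0,5); WM=1
i=3 t=4 v=5: → [3,8),[0,5); WM=2
i=4 t=10 v=2: → [9,14),[6,11); WM=8; [0,5) fires=4 [3,8) fires=2
i=5 t=11 v=1: → [9,14); WM=9
i=6 t=5 v=7: → [3,8); WM=9
i=7 t=1 v=9: DROP (t<9-4); WM=9
i=8 t=4 v=7: DROP (t<9-4); WM=9
i=9 t=13 v=8: → [12,17),[9,14); WM=11; [6,11) fires=1

7 8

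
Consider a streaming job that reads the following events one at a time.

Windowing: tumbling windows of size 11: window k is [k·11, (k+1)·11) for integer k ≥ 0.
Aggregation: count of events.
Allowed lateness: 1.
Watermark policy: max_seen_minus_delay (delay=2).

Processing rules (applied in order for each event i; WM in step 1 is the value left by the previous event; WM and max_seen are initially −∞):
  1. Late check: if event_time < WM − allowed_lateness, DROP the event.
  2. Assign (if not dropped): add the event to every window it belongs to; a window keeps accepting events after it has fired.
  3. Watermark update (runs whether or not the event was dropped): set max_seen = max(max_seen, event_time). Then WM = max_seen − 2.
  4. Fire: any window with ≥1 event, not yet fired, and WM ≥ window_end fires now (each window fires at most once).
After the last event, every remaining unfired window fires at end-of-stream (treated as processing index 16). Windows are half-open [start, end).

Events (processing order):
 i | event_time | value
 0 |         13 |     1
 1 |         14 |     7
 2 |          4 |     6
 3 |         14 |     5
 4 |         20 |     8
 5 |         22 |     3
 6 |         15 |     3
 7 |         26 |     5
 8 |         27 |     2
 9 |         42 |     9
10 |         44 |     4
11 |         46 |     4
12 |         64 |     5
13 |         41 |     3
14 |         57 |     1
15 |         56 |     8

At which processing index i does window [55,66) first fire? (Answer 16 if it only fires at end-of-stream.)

16

i=0 t=13 v=1: → [11,22); WM=11
i=1 t=14 v=7: → [11,22); WM=12
i=2 t=4 v=6: DROP (t<12-1); WM=12
i=3 t=14 v=5: → [11,22); WM=12
i=4 t=20 v=8: → [11,22); WM=18
i=5 t=22 v=3: → [22,33); WM=20
i=6 t=15 v=3: DROP (t<20-1); WM=20
i=7 t=26 v=5: → [22,33); WM=24; [11,22) fires=4
i=8 t=27 v=2: → [22,33); WM=25
i=9 t=42 v=9: → [33,44); WM=40; [22,33) fires=3
i=10 t=44 v=4: → [44,55); WM=42
i=11 t=46 v=4: → [44,55); WM=44; [33,44) fires=1
i=12 t=64 v=5: → [55,66); WM=62; [44,55) fires=2
i=13 t=41 v=3: DROP (t<62-1); WM=62
i=14 t=57 v=1: DROP (t<62-1); WM=62
i=15 t=56 v=8: DROP (t<62-1); WM=62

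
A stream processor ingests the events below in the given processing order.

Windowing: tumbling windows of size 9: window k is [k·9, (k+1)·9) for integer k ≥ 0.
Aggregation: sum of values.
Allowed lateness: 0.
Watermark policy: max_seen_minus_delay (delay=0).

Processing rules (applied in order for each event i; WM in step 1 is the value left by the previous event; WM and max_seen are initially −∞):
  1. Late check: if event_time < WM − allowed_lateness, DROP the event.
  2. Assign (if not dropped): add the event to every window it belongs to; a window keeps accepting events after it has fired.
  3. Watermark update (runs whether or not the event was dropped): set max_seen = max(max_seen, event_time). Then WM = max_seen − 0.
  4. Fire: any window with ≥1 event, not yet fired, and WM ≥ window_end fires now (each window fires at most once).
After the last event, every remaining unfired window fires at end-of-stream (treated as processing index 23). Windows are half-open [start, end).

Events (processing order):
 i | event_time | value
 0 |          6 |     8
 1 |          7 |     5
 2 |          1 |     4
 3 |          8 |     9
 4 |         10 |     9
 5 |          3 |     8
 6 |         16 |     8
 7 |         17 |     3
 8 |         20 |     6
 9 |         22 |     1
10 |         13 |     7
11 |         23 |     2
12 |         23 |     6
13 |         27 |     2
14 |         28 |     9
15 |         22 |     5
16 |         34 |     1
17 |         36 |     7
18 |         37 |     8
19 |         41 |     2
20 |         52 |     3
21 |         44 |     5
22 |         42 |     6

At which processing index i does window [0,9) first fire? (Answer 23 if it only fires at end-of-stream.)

4

i=0 t=6 v=8: → [0,9); WM=6
i=1 t=7 v=5: → [0,9); WM=7
i=2 t=1 v=4: DROP (t<7-0); WM=7
i=3 t=8 v=9: → [0,9); WM=8
i=4 t=10 v=9: → [9,18); WM=10; [0,9) fires=22
i=5 t=3 v=8: DROP (t<10-0); WM=10
i=6 t=16 v=8: → [9,18); WM=16
i=7 t=17 v=3: → [9,18); WM=17
i=8 t=20 v=6: → [18,27); WM=20; [9,18) fires=20
i=9 t=22 v=1: → [18,27); WM=22
i=10 t=13 v=7: DROP (t<22-0); WM=22
i=11 t=23 v=2: → [18,27); WM=23
i=12 t=23 v=6: → [18,27); WM=23
i=13 t=27 v=2: → [27,36); WM=27; [18,27) fires=15
i=14 t=28 v=9: → [27,36); WM=28
i=15 t=22 v=5: DROP (t<28-0); WM=28
i=16 t=34 v=1: → [27,36); WM=34
i=17 t=36 v=7: → [36,45); WM=36; [27,36) fires=12
i=18 t=37 v=8: → [36,45); WM=37
i=19 t=41 v=2: → [36,45); WM=41
i=20 t=52 v=3: → [45,54); WM=52; [36,45) fires=17
i=21 t=44 v=5: DROP (t<52-0); WM=52
i=22 t=42 v=6: DROP (t<52-0); WM=52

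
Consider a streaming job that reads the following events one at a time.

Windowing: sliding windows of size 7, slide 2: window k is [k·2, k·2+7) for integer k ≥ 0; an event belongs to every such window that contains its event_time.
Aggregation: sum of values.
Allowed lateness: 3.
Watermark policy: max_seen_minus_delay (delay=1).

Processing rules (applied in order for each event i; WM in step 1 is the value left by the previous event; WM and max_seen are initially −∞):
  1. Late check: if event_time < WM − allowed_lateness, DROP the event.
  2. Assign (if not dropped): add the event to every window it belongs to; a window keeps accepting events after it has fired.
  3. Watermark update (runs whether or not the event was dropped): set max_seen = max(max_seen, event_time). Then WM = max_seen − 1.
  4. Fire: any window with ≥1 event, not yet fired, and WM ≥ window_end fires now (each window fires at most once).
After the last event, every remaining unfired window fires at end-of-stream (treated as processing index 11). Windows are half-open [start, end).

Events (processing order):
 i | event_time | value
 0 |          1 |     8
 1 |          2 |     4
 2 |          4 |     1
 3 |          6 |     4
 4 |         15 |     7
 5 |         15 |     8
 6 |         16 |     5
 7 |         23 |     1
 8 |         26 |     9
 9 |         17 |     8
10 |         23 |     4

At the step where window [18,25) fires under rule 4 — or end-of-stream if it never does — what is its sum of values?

i=0 t=1 v=8: → [0,7); WM=0
i=1 t=2 v=4: → [2,9),[0,7); WM=1
i=2 t=4 v=1: → [4,11),[2,9),[0,7); WM=3
i=3 t=6 v=4: → [6,13),[4,11),[2,9),[0,7); WM=5
i=4 t=15 v=7: → [14,21),[12,19),[10,17); WM=14; [0,7) fires=17 [2,9) fires=9 [4,11) fires=5 [6,13) fires=4
i=5 t=15 v=8: → [14,21),[12,19),[10,17); WM=14
i=6 t=16 v=5: → [16,23),[14,21),[12,19),[10,17); WM=15
i=7 t=23 v=1: → [22,29),[20,27),[18,25); WM=22; [10,17) fires=20 [12,19) fires=20 [14,21) fires=20
i=8 t=26 v=9: → [26,33),[24,31),[22,29),[20,27); WM=25; [16,23) fires=5 [18,25) fires=1
i=9 t=17 v=8: DROP (t<25-3); WM=25
i=10 t=23 v=4: → [22,29),[20,27),[18,25); WM=25

1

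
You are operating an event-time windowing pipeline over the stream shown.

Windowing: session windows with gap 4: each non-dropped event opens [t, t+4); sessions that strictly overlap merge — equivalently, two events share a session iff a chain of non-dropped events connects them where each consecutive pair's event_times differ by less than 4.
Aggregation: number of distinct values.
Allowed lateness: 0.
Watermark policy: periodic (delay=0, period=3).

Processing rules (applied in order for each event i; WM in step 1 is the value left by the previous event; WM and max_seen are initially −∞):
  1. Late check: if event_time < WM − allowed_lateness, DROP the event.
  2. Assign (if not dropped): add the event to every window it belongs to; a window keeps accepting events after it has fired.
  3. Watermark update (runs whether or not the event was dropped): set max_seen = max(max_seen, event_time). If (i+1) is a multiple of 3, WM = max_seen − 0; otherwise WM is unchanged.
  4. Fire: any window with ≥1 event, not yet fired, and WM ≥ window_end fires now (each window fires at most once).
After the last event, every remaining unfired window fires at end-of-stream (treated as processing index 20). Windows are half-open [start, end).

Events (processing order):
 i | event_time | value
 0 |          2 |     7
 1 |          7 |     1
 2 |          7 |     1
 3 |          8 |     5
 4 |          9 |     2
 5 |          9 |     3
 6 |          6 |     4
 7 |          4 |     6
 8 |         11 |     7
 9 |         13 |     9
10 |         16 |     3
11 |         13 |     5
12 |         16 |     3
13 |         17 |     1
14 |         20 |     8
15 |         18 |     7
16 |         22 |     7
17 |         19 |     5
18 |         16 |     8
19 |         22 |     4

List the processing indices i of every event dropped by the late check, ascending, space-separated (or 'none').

i=0 t=2 v=7: → [2,6); WM=−∞
i=1 t=7 v=1: → [7,11); WM=−∞
i=2 t=7 v=1: → [7,11); WM=7
i=3 t=8 v=5: → [7,12); WM=7
i=4 t=9 v=2: → [7,13); WM=7
i=5 t=9 v=3: → [7,13); WM=9
i=6 t=6 v=4: DROP (t<9-0); WM=9
i=7 t=4 v=6: DROP (t<9-0); WM=9
i=8 t=11 v=7: → [7,15); WM=11
i=9 t=13 v=9: → [7,17); WM=11
i=10 t=16 v=3: → [7,20); WM=11
i=11 t=13 v=5: → [7,20); WM=16
i=12 t=16 v=3: → [7,20); WM=16
i=13 t=17 v=1: → [7,21); WM=16
i=14 t=20 v=8: → [7,24); WM=20
i=15 t=18 v=7: DROP (t<20-0); WM=20
i=16 t=22 v=7: → [7,26); WM=20
i=17 t=19 v=5: DROP (t<20-0); WM=22
i=18 t=16 v=8: DROP (t<22-0); WM=22
i=19 t=22 v=4: → [7,26); WM=22

6 7 15 17 18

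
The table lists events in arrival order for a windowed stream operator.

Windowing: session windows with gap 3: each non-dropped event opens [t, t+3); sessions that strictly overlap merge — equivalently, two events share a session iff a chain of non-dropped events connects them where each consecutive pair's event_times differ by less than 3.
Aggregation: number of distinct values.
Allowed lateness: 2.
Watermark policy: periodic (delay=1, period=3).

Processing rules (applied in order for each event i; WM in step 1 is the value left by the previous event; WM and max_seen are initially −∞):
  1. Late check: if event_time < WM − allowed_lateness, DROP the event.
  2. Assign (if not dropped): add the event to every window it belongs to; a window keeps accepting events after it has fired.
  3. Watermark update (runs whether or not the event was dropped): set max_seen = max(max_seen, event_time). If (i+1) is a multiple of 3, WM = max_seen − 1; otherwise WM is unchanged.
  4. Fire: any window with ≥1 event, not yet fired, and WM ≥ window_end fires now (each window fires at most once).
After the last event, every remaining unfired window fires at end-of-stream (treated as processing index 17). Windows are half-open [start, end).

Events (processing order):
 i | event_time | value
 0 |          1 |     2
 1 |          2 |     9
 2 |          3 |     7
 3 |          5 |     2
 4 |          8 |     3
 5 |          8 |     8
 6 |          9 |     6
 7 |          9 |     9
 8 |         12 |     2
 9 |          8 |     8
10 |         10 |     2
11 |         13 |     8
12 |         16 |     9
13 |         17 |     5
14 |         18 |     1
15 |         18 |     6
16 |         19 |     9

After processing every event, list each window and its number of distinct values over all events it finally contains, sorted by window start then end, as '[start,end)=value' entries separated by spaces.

[1,8)=3 [8,16)=5 [16,22)=4

i=0 t=1 v=2: → [1,4); WM=−∞
i=1 t=2 v=9: → [1,5); WM=−∞
i=2 t=3 v=7: → [1,6); WM=2
i=3 t=5 v=2: → [1,8); WM=2
i=4 t=8 v=3: → [8,11); WM=2
i=5 t=8 v=8: → [8,11); WM=7
i=6 t=9 v=6: → [8,12); WM=7
i=7 t=9 v=9: → [8,12); WM=7
i=8 t=12 v=2: → [12,15); WM=11
i=9 t=8 v=8: DROP (t<11-2); WM=11
i=10 t=10 v=2: → [8,15); WM=11
i=11 t=13 v=8: → [8,16); WM=12
i=12 t=16 v=9: → [16,19); WM=12
i=13 t=17 v=5: → [16,20); WM=12
i=14 t=18 v=1: → [16,21); WM=17
i=15 t=18 v=6: → [16,21); WM=17
i=16 t=19 v=9: → [16,22); WM=17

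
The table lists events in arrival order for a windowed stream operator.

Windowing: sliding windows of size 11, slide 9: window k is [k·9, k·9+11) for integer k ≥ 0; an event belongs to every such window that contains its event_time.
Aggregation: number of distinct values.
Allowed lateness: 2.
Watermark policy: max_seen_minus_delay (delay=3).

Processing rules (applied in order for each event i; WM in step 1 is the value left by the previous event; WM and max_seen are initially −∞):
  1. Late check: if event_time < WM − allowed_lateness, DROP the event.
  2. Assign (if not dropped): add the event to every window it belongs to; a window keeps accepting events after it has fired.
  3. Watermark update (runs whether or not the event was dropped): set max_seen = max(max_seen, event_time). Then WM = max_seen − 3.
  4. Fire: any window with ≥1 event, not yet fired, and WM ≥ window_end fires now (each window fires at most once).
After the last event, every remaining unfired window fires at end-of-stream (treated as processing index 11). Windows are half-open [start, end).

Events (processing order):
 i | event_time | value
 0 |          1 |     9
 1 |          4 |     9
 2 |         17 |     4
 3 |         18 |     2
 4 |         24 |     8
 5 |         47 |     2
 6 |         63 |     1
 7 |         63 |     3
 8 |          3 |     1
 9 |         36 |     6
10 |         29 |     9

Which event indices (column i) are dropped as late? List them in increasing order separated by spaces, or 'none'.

i=0 t=1 v=9: → [0,11); WM=-2
i=1 t=4 v=9: → [0,11); WM=1
i=2 t=17 v=4: → [9,20); WM=14; [0,11) fires=1
i=3 t=18 v=2: → [18,29),[9,20); WM=15
i=4 t=24 v=8: → [18,29); WM=21; [9,20) fires=2
i=5 t=47 v=2: → [45,56); WM=44; [18,29) fires=2
i=6 t=63 v=1: → [63,74),[54,65); WM=60; [45,56) fires=1
i=7 t=63 v=3: → [63,74),[54,65); WM=60
i=8 t=3 v=1: DROP (t<60-2); WM=60
i=9 t=36 v=6: DROP (t<60-2); WM=60
i=10 t=29 v=9: DROP (t<60-2); WM=60

8 9 10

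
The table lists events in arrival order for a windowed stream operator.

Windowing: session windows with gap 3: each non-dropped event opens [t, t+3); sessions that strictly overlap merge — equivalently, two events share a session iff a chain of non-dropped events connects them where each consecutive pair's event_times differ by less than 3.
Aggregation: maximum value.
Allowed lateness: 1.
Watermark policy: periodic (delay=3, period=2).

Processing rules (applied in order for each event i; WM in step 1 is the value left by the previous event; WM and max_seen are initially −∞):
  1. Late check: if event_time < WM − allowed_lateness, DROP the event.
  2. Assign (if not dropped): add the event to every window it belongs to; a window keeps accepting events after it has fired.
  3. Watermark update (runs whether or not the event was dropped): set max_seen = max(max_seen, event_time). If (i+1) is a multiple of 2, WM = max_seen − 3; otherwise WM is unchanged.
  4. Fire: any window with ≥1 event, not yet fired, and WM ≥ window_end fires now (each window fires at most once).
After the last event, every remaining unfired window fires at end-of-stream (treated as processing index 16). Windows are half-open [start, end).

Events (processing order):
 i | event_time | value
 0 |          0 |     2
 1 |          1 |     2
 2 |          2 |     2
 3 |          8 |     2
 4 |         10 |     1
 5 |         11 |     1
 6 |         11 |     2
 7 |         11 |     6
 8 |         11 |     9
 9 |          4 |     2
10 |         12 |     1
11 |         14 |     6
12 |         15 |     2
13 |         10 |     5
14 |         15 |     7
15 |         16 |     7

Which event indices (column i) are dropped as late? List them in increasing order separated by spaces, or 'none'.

i=0 t=0 v=2: → [0,3); WM=−∞
i=1 t=1 v=2: → [0,4); WM=-2
i=2 t=2 v=2: → [0,5); WM=-2
i=3 t=8 v=2: → [8,11); WM=5
i=4 t=10 v=1: → [8,13); WM=5
i=5 t=11 v=1: → [8,14); WM=8
i=6 t=11 v=2: → [8,14); WM=8
i=7 t=11 v=6: → [8,14); WM=8
i=8 t=11 v=9: → [8,14); WM=8
i=9 t=4 v=2: DROP (t<8-1); WM=8
i=10 t=12 v=1: → [8,15); WM=8
i=11 t=14 v=6: → [8,17); WM=11
i=12 t=15 v=2: → [8,18); WM=11
i=13 t=10 v=5: → [8,18); WM=12
i=14 t=15 v=7: → [8,18); WM=12
i=15 t=16 v=7: → [8,19); WM=13

9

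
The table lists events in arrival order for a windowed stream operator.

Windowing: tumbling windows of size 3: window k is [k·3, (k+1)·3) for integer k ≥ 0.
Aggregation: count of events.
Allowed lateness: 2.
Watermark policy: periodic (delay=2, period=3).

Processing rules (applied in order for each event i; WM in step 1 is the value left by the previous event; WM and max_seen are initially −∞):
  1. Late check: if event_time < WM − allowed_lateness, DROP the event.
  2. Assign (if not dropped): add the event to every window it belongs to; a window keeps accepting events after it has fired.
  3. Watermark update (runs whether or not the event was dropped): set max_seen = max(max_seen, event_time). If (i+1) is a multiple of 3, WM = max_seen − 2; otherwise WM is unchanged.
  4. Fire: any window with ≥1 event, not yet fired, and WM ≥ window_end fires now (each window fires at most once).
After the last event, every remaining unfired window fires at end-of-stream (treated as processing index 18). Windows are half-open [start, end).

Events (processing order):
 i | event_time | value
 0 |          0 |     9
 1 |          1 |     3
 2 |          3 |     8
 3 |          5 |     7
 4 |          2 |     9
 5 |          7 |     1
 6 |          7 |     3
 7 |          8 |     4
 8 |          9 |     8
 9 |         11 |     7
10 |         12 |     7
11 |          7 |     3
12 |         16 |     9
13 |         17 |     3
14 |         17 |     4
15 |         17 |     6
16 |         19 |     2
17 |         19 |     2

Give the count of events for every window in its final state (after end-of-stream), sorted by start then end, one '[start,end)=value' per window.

[0,3)=3 [3,6)=2 [6,9)=4 [9,12)=2 [12,15)=1 [15,18)=4 [18,21)=2

i=0 t=0 v=9: → [0,3); WM=−∞
i=1 t=1 v=3: → [0,3); WM=−∞
i=2 t=3 v=8: → [3,6); WM=1
i=3 t=5 v=7: → [3,6); WM=1
i=4 t=2 v=9: → [0,3); WM=1
i=5 t=7 v=1: → [6,9); WM=5; [0,3) fires=3
i=6 t=7 v=3: → [6,9); WM=5
i=7 t=8 v=4: → [6,9); WM=5
i=8 t=9 v=8: → [9,12); WM=7; [3,6) fires=2
i=9 t=11 v=7: → [9,12); WM=7
i=10 t=12 v=7: → [12,15); WM=7
i=11 t=7 v=3: → [6,9); WM=10; [6,9) fires=4
i=12 t=16 v=9: → [15,18); WM=10
i=13 t=17 v=3: → [15,18); WM=10
i=14 t=17 v=4: → [15,18); WM=15; [9,12) fires=2 [12,15) fires=1
i=15 t=17 v=6: → [15,18); WM=15
i=16 t=19 v=2: → [18,21); WM=15
i=17 t=19 v=2: → [18,21); WM=17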